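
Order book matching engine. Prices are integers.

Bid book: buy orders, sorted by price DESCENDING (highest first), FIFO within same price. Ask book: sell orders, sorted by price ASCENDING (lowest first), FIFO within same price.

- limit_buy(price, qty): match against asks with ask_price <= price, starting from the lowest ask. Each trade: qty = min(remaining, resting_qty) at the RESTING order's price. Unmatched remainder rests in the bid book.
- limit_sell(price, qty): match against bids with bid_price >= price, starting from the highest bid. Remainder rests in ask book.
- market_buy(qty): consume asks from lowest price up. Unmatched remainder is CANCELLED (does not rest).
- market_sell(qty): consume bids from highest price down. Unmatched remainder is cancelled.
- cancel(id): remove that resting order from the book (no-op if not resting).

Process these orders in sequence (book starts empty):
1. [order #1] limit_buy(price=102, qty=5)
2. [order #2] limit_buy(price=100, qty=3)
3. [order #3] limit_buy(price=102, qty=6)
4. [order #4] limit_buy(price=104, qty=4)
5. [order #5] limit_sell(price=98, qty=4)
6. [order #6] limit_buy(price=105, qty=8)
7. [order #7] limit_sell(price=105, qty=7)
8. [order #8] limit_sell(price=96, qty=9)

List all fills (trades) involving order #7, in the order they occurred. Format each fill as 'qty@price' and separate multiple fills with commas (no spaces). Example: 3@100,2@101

After op 1 [order #1] limit_buy(price=102, qty=5): fills=none; bids=[#1:5@102] asks=[-]
After op 2 [order #2] limit_buy(price=100, qty=3): fills=none; bids=[#1:5@102 #2:3@100] asks=[-]
After op 3 [order #3] limit_buy(price=102, qty=6): fills=none; bids=[#1:5@102 #3:6@102 #2:3@100] asks=[-]
After op 4 [order #4] limit_buy(price=104, qty=4): fills=none; bids=[#4:4@104 #1:5@102 #3:6@102 #2:3@100] asks=[-]
After op 5 [order #5] limit_sell(price=98, qty=4): fills=#4x#5:4@104; bids=[#1:5@102 #3:6@102 #2:3@100] asks=[-]
After op 6 [order #6] limit_buy(price=105, qty=8): fills=none; bids=[#6:8@105 #1:5@102 #3:6@102 #2:3@100] asks=[-]
After op 7 [order #7] limit_sell(price=105, qty=7): fills=#6x#7:7@105; bids=[#6:1@105 #1:5@102 #3:6@102 #2:3@100] asks=[-]
After op 8 [order #8] limit_sell(price=96, qty=9): fills=#6x#8:1@105 #1x#8:5@102 #3x#8:3@102; bids=[#3:3@102 #2:3@100] asks=[-]

Answer: 7@105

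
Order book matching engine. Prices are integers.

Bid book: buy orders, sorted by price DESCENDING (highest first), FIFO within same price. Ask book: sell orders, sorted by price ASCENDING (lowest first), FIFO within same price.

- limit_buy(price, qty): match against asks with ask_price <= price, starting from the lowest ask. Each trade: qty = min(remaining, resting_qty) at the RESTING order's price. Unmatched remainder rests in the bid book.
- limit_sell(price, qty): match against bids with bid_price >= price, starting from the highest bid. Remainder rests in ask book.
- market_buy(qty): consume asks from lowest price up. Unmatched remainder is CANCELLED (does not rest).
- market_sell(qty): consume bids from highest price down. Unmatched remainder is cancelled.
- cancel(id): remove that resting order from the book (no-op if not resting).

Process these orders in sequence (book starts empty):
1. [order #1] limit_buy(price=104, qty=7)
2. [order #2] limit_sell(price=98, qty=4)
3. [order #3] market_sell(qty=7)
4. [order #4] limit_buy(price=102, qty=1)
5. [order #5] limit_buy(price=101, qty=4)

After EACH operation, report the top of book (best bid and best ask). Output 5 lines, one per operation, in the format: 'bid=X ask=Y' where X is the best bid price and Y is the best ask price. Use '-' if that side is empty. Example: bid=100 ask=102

After op 1 [order #1] limit_buy(price=104, qty=7): fills=none; bids=[#1:7@104] asks=[-]
After op 2 [order #2] limit_sell(price=98, qty=4): fills=#1x#2:4@104; bids=[#1:3@104] asks=[-]
After op 3 [order #3] market_sell(qty=7): fills=#1x#3:3@104; bids=[-] asks=[-]
After op 4 [order #4] limit_buy(price=102, qty=1): fills=none; bids=[#4:1@102] asks=[-]
After op 5 [order #5] limit_buy(price=101, qty=4): fills=none; bids=[#4:1@102 #5:4@101] asks=[-]

Answer: bid=104 ask=-
bid=104 ask=-
bid=- ask=-
bid=102 ask=-
bid=102 ask=-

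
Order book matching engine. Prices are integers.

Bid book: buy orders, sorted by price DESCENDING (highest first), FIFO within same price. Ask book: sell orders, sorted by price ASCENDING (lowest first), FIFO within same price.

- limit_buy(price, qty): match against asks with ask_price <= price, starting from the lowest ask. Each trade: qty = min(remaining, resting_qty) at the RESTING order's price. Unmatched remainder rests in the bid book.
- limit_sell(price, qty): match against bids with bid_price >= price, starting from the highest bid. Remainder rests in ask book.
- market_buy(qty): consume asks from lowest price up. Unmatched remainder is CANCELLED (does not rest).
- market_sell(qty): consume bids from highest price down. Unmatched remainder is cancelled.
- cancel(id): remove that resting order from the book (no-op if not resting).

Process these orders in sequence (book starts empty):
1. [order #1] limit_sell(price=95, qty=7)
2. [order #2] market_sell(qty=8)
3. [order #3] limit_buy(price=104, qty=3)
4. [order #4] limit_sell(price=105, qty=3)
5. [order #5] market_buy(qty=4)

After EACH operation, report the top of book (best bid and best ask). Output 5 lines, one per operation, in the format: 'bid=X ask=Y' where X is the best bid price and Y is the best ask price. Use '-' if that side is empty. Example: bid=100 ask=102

Answer: bid=- ask=95
bid=- ask=95
bid=- ask=95
bid=- ask=95
bid=- ask=105

Derivation:
After op 1 [order #1] limit_sell(price=95, qty=7): fills=none; bids=[-] asks=[#1:7@95]
After op 2 [order #2] market_sell(qty=8): fills=none; bids=[-] asks=[#1:7@95]
After op 3 [order #3] limit_buy(price=104, qty=3): fills=#3x#1:3@95; bids=[-] asks=[#1:4@95]
After op 4 [order #4] limit_sell(price=105, qty=3): fills=none; bids=[-] asks=[#1:4@95 #4:3@105]
After op 5 [order #5] market_buy(qty=4): fills=#5x#1:4@95; bids=[-] asks=[#4:3@105]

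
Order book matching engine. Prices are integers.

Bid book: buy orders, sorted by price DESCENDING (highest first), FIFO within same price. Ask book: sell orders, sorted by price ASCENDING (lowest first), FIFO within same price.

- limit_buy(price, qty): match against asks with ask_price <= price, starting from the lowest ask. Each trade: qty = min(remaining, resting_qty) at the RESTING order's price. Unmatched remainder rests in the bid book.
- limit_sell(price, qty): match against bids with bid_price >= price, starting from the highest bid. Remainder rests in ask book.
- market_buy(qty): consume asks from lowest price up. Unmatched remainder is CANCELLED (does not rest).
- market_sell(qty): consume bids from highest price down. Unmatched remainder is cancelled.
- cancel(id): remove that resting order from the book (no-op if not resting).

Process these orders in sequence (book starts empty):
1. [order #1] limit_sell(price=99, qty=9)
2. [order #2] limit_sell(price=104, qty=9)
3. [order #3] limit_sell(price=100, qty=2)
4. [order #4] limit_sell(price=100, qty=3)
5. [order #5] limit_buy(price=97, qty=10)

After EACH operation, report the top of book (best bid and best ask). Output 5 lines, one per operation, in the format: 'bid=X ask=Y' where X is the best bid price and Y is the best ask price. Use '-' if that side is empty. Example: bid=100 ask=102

Answer: bid=- ask=99
bid=- ask=99
bid=- ask=99
bid=- ask=99
bid=97 ask=99

Derivation:
After op 1 [order #1] limit_sell(price=99, qty=9): fills=none; bids=[-] asks=[#1:9@99]
After op 2 [order #2] limit_sell(price=104, qty=9): fills=none; bids=[-] asks=[#1:9@99 #2:9@104]
After op 3 [order #3] limit_sell(price=100, qty=2): fills=none; bids=[-] asks=[#1:9@99 #3:2@100 #2:9@104]
After op 4 [order #4] limit_sell(price=100, qty=3): fills=none; bids=[-] asks=[#1:9@99 #3:2@100 #4:3@100 #2:9@104]
After op 5 [order #5] limit_buy(price=97, qty=10): fills=none; bids=[#5:10@97] asks=[#1:9@99 #3:2@100 #4:3@100 #2:9@104]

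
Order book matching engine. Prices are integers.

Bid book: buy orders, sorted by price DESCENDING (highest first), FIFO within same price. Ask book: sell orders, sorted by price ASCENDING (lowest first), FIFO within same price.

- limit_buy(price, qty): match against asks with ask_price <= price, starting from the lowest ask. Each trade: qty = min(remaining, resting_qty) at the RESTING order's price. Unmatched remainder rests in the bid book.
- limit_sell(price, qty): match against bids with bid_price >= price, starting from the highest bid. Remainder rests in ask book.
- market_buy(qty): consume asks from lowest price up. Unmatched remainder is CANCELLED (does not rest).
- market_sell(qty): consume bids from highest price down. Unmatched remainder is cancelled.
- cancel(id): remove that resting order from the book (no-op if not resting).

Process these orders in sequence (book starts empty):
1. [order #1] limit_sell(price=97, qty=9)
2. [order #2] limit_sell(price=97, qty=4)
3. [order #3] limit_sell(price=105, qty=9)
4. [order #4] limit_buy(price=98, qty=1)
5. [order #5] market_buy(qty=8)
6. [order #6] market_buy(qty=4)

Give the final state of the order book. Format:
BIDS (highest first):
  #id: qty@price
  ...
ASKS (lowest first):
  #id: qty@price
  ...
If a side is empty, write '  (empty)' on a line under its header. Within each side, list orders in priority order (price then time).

Answer: BIDS (highest first):
  (empty)
ASKS (lowest first):
  #3: 9@105

Derivation:
After op 1 [order #1] limit_sell(price=97, qty=9): fills=none; bids=[-] asks=[#1:9@97]
After op 2 [order #2] limit_sell(price=97, qty=4): fills=none; bids=[-] asks=[#1:9@97 #2:4@97]
After op 3 [order #3] limit_sell(price=105, qty=9): fills=none; bids=[-] asks=[#1:9@97 #2:4@97 #3:9@105]
After op 4 [order #4] limit_buy(price=98, qty=1): fills=#4x#1:1@97; bids=[-] asks=[#1:8@97 #2:4@97 #3:9@105]
After op 5 [order #5] market_buy(qty=8): fills=#5x#1:8@97; bids=[-] asks=[#2:4@97 #3:9@105]
After op 6 [order #6] market_buy(qty=4): fills=#6x#2:4@97; bids=[-] asks=[#3:9@105]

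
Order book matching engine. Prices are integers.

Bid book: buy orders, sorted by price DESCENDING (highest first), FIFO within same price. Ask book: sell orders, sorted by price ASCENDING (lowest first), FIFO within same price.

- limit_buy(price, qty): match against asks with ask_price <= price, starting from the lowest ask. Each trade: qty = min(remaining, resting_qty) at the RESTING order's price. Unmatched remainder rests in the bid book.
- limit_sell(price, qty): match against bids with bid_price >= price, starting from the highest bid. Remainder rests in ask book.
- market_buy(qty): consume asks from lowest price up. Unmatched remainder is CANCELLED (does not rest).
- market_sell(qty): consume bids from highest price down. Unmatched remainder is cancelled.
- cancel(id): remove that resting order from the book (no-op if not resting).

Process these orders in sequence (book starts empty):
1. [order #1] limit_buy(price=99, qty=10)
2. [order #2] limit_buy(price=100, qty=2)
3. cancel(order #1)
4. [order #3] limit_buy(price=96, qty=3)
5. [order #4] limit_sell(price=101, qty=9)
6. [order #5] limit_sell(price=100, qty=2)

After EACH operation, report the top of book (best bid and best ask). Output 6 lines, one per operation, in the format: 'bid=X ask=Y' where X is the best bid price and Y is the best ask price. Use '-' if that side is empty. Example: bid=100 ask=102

Answer: bid=99 ask=-
bid=100 ask=-
bid=100 ask=-
bid=100 ask=-
bid=100 ask=101
bid=96 ask=101

Derivation:
After op 1 [order #1] limit_buy(price=99, qty=10): fills=none; bids=[#1:10@99] asks=[-]
After op 2 [order #2] limit_buy(price=100, qty=2): fills=none; bids=[#2:2@100 #1:10@99] asks=[-]
After op 3 cancel(order #1): fills=none; bids=[#2:2@100] asks=[-]
After op 4 [order #3] limit_buy(price=96, qty=3): fills=none; bids=[#2:2@100 #3:3@96] asks=[-]
After op 5 [order #4] limit_sell(price=101, qty=9): fills=none; bids=[#2:2@100 #3:3@96] asks=[#4:9@101]
After op 6 [order #5] limit_sell(price=100, qty=2): fills=#2x#5:2@100; bids=[#3:3@96] asks=[#4:9@101]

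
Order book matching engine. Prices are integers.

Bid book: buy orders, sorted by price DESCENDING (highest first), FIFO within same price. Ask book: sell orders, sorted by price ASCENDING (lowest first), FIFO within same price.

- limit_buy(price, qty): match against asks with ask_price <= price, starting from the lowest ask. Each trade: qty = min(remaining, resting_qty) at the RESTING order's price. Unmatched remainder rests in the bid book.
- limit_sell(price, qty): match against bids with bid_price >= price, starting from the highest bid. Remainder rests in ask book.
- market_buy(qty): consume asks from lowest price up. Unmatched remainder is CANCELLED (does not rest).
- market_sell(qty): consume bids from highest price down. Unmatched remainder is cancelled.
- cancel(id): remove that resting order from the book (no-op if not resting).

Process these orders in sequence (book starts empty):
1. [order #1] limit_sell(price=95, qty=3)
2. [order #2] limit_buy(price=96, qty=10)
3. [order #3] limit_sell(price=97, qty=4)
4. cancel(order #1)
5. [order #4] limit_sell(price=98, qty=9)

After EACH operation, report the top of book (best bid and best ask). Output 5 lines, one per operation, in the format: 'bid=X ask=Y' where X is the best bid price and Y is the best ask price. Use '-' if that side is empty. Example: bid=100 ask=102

After op 1 [order #1] limit_sell(price=95, qty=3): fills=none; bids=[-] asks=[#1:3@95]
After op 2 [order #2] limit_buy(price=96, qty=10): fills=#2x#1:3@95; bids=[#2:7@96] asks=[-]
After op 3 [order #3] limit_sell(price=97, qty=4): fills=none; bids=[#2:7@96] asks=[#3:4@97]
After op 4 cancel(order #1): fills=none; bids=[#2:7@96] asks=[#3:4@97]
After op 5 [order #4] limit_sell(price=98, qty=9): fills=none; bids=[#2:7@96] asks=[#3:4@97 #4:9@98]

Answer: bid=- ask=95
bid=96 ask=-
bid=96 ask=97
bid=96 ask=97
bid=96 ask=97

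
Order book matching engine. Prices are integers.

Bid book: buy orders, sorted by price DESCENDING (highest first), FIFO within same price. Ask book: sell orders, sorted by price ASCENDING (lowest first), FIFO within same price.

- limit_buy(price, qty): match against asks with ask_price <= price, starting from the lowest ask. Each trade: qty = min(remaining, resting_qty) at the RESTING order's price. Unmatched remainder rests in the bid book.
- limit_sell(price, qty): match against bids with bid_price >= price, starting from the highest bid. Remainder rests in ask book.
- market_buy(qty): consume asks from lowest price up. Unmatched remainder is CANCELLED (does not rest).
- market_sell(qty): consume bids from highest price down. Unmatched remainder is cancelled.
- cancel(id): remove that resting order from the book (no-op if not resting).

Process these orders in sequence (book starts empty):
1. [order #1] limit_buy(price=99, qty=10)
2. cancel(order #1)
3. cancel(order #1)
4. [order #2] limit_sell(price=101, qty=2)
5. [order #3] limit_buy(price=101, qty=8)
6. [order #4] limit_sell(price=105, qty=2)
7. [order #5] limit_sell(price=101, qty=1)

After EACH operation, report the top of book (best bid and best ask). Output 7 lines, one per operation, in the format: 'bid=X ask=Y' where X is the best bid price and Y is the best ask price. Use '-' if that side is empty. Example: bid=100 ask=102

After op 1 [order #1] limit_buy(price=99, qty=10): fills=none; bids=[#1:10@99] asks=[-]
After op 2 cancel(order #1): fills=none; bids=[-] asks=[-]
After op 3 cancel(order #1): fills=none; bids=[-] asks=[-]
After op 4 [order #2] limit_sell(price=101, qty=2): fills=none; bids=[-] asks=[#2:2@101]
After op 5 [order #3] limit_buy(price=101, qty=8): fills=#3x#2:2@101; bids=[#3:6@101] asks=[-]
After op 6 [order #4] limit_sell(price=105, qty=2): fills=none; bids=[#3:6@101] asks=[#4:2@105]
After op 7 [order #5] limit_sell(price=101, qty=1): fills=#3x#5:1@101; bids=[#3:5@101] asks=[#4:2@105]

Answer: bid=99 ask=-
bid=- ask=-
bid=- ask=-
bid=- ask=101
bid=101 ask=-
bid=101 ask=105
bid=101 ask=105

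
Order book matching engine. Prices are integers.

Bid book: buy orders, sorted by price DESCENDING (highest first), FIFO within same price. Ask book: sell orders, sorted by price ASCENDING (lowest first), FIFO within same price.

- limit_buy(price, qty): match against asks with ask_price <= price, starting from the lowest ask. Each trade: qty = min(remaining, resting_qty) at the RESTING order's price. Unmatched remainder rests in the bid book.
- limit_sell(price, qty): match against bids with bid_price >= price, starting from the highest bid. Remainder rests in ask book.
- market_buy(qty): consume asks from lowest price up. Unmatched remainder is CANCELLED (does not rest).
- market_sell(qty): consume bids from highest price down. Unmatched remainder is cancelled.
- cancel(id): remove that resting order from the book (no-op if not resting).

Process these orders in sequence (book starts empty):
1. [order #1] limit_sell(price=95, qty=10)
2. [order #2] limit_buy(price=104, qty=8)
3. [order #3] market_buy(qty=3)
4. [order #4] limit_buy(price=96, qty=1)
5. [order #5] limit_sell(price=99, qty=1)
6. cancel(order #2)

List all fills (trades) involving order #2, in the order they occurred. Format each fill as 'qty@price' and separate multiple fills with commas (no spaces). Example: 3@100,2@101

Answer: 8@95

Derivation:
After op 1 [order #1] limit_sell(price=95, qty=10): fills=none; bids=[-] asks=[#1:10@95]
After op 2 [order #2] limit_buy(price=104, qty=8): fills=#2x#1:8@95; bids=[-] asks=[#1:2@95]
After op 3 [order #3] market_buy(qty=3): fills=#3x#1:2@95; bids=[-] asks=[-]
After op 4 [order #4] limit_buy(price=96, qty=1): fills=none; bids=[#4:1@96] asks=[-]
After op 5 [order #5] limit_sell(price=99, qty=1): fills=none; bids=[#4:1@96] asks=[#5:1@99]
After op 6 cancel(order #2): fills=none; bids=[#4:1@96] asks=[#5:1@99]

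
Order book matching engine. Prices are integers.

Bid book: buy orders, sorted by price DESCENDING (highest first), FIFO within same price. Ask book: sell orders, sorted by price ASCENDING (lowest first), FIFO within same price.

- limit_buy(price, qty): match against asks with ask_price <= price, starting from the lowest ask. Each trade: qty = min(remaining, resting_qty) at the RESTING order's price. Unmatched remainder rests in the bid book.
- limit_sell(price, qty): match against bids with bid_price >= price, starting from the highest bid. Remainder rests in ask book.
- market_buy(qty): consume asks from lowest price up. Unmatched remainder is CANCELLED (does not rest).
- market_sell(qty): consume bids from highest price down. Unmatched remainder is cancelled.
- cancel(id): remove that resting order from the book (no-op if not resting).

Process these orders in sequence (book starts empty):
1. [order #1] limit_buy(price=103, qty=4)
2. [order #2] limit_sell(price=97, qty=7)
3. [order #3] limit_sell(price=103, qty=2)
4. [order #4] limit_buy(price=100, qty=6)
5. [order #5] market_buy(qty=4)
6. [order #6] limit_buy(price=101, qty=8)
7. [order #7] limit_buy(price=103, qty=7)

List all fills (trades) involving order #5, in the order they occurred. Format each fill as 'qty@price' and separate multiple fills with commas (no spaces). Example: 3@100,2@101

Answer: 2@103

Derivation:
After op 1 [order #1] limit_buy(price=103, qty=4): fills=none; bids=[#1:4@103] asks=[-]
After op 2 [order #2] limit_sell(price=97, qty=7): fills=#1x#2:4@103; bids=[-] asks=[#2:3@97]
After op 3 [order #3] limit_sell(price=103, qty=2): fills=none; bids=[-] asks=[#2:3@97 #3:2@103]
After op 4 [order #4] limit_buy(price=100, qty=6): fills=#4x#2:3@97; bids=[#4:3@100] asks=[#3:2@103]
After op 5 [order #5] market_buy(qty=4): fills=#5x#3:2@103; bids=[#4:3@100] asks=[-]
After op 6 [order #6] limit_buy(price=101, qty=8): fills=none; bids=[#6:8@101 #4:3@100] asks=[-]
After op 7 [order #7] limit_buy(price=103, qty=7): fills=none; bids=[#7:7@103 #6:8@101 #4:3@100] asks=[-]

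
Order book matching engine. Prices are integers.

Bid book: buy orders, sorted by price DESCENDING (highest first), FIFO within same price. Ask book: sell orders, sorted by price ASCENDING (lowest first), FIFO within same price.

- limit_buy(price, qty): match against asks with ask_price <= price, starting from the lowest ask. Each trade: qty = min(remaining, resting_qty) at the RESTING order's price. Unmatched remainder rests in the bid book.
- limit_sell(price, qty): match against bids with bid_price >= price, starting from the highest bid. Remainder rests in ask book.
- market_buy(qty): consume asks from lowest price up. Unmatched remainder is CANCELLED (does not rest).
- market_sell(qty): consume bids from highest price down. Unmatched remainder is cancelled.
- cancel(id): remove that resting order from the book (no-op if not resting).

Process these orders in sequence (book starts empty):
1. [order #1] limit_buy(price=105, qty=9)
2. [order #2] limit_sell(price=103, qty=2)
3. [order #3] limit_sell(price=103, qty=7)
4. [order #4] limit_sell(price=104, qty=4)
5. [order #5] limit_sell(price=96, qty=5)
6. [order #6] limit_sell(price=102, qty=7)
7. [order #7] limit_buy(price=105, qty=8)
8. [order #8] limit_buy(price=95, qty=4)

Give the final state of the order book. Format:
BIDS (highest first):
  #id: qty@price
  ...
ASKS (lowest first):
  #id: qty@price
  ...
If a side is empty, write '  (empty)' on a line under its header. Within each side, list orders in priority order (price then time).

After op 1 [order #1] limit_buy(price=105, qty=9): fills=none; bids=[#1:9@105] asks=[-]
After op 2 [order #2] limit_sell(price=103, qty=2): fills=#1x#2:2@105; bids=[#1:7@105] asks=[-]
After op 3 [order #3] limit_sell(price=103, qty=7): fills=#1x#3:7@105; bids=[-] asks=[-]
After op 4 [order #4] limit_sell(price=104, qty=4): fills=none; bids=[-] asks=[#4:4@104]
After op 5 [order #5] limit_sell(price=96, qty=5): fills=none; bids=[-] asks=[#5:5@96 #4:4@104]
After op 6 [order #6] limit_sell(price=102, qty=7): fills=none; bids=[-] asks=[#5:5@96 #6:7@102 #4:4@104]
After op 7 [order #7] limit_buy(price=105, qty=8): fills=#7x#5:5@96 #7x#6:3@102; bids=[-] asks=[#6:4@102 #4:4@104]
After op 8 [order #8] limit_buy(price=95, qty=4): fills=none; bids=[#8:4@95] asks=[#6:4@102 #4:4@104]

Answer: BIDS (highest first):
  #8: 4@95
ASKS (lowest first):
  #6: 4@102
  #4: 4@104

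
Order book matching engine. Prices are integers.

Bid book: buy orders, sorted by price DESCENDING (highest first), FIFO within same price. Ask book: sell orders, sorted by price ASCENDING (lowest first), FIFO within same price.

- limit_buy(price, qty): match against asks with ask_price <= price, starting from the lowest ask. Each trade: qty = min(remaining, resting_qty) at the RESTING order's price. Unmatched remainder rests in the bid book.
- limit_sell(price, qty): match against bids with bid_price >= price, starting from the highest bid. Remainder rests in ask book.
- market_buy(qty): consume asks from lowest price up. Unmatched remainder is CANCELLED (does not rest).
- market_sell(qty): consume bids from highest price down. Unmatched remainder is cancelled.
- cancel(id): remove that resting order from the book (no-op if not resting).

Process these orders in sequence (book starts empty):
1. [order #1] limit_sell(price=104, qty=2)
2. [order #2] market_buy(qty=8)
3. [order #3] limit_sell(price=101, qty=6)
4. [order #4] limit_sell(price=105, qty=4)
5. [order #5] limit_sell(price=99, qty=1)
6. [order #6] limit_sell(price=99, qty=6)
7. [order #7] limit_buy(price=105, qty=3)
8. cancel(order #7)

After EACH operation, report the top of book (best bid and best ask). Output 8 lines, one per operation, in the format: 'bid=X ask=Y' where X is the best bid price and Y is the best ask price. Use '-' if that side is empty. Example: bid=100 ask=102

After op 1 [order #1] limit_sell(price=104, qty=2): fills=none; bids=[-] asks=[#1:2@104]
After op 2 [order #2] market_buy(qty=8): fills=#2x#1:2@104; bids=[-] asks=[-]
After op 3 [order #3] limit_sell(price=101, qty=6): fills=none; bids=[-] asks=[#3:6@101]
After op 4 [order #4] limit_sell(price=105, qty=4): fills=none; bids=[-] asks=[#3:6@101 #4:4@105]
After op 5 [order #5] limit_sell(price=99, qty=1): fills=none; bids=[-] asks=[#5:1@99 #3:6@101 #4:4@105]
After op 6 [order #6] limit_sell(price=99, qty=6): fills=none; bids=[-] asks=[#5:1@99 #6:6@99 #3:6@101 #4:4@105]
After op 7 [order #7] limit_buy(price=105, qty=3): fills=#7x#5:1@99 #7x#6:2@99; bids=[-] asks=[#6:4@99 #3:6@101 #4:4@105]
After op 8 cancel(order #7): fills=none; bids=[-] asks=[#6:4@99 #3:6@101 #4:4@105]

Answer: bid=- ask=104
bid=- ask=-
bid=- ask=101
bid=- ask=101
bid=- ask=99
bid=- ask=99
bid=- ask=99
bid=- ask=99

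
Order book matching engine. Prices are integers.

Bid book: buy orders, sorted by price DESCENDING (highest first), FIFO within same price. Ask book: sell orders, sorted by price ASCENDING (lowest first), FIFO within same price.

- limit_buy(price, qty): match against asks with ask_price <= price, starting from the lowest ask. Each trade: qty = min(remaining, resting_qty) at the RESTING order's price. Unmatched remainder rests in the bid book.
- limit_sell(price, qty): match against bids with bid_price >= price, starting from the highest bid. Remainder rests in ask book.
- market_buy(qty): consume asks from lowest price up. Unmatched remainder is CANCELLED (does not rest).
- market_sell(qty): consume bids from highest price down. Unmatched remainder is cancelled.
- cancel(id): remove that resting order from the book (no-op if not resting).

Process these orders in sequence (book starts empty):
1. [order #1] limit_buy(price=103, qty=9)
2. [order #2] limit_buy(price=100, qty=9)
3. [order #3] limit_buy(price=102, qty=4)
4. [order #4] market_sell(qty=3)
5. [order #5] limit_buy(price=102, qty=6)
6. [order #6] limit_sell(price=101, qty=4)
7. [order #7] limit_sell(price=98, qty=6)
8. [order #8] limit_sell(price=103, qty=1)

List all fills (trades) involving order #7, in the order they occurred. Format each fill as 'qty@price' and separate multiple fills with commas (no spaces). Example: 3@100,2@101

Answer: 2@103,4@102

Derivation:
After op 1 [order #1] limit_buy(price=103, qty=9): fills=none; bids=[#1:9@103] asks=[-]
After op 2 [order #2] limit_buy(price=100, qty=9): fills=none; bids=[#1:9@103 #2:9@100] asks=[-]
After op 3 [order #3] limit_buy(price=102, qty=4): fills=none; bids=[#1:9@103 #3:4@102 #2:9@100] asks=[-]
After op 4 [order #4] market_sell(qty=3): fills=#1x#4:3@103; bids=[#1:6@103 #3:4@102 #2:9@100] asks=[-]
After op 5 [order #5] limit_buy(price=102, qty=6): fills=none; bids=[#1:6@103 #3:4@102 #5:6@102 #2:9@100] asks=[-]
After op 6 [order #6] limit_sell(price=101, qty=4): fills=#1x#6:4@103; bids=[#1:2@103 #3:4@102 #5:6@102 #2:9@100] asks=[-]
After op 7 [order #7] limit_sell(price=98, qty=6): fills=#1x#7:2@103 #3x#7:4@102; bids=[#5:6@102 #2:9@100] asks=[-]
After op 8 [order #8] limit_sell(price=103, qty=1): fills=none; bids=[#5:6@102 #2:9@100] asks=[#8:1@103]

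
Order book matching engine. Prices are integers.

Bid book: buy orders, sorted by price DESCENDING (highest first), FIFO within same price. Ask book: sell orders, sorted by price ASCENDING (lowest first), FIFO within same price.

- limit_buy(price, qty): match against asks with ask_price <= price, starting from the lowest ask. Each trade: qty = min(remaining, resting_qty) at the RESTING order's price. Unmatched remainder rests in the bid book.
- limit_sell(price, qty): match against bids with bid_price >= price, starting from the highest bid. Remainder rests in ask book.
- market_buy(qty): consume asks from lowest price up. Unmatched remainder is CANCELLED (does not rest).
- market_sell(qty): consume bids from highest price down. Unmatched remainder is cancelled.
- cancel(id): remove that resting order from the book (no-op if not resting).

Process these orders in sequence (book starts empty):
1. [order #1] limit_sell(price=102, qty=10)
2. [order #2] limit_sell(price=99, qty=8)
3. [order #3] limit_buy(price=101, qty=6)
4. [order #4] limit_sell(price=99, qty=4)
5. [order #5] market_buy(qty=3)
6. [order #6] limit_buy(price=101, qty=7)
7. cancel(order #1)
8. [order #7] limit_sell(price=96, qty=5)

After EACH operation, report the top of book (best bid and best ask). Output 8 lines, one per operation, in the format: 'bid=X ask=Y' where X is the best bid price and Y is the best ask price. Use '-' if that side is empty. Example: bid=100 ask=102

Answer: bid=- ask=102
bid=- ask=99
bid=- ask=99
bid=- ask=99
bid=- ask=99
bid=101 ask=102
bid=101 ask=-
bid=- ask=96

Derivation:
After op 1 [order #1] limit_sell(price=102, qty=10): fills=none; bids=[-] asks=[#1:10@102]
After op 2 [order #2] limit_sell(price=99, qty=8): fills=none; bids=[-] asks=[#2:8@99 #1:10@102]
After op 3 [order #3] limit_buy(price=101, qty=6): fills=#3x#2:6@99; bids=[-] asks=[#2:2@99 #1:10@102]
After op 4 [order #4] limit_sell(price=99, qty=4): fills=none; bids=[-] asks=[#2:2@99 #4:4@99 #1:10@102]
After op 5 [order #5] market_buy(qty=3): fills=#5x#2:2@99 #5x#4:1@99; bids=[-] asks=[#4:3@99 #1:10@102]
After op 6 [order #6] limit_buy(price=101, qty=7): fills=#6x#4:3@99; bids=[#6:4@101] asks=[#1:10@102]
After op 7 cancel(order #1): fills=none; bids=[#6:4@101] asks=[-]
After op 8 [order #7] limit_sell(price=96, qty=5): fills=#6x#7:4@101; bids=[-] asks=[#7:1@96]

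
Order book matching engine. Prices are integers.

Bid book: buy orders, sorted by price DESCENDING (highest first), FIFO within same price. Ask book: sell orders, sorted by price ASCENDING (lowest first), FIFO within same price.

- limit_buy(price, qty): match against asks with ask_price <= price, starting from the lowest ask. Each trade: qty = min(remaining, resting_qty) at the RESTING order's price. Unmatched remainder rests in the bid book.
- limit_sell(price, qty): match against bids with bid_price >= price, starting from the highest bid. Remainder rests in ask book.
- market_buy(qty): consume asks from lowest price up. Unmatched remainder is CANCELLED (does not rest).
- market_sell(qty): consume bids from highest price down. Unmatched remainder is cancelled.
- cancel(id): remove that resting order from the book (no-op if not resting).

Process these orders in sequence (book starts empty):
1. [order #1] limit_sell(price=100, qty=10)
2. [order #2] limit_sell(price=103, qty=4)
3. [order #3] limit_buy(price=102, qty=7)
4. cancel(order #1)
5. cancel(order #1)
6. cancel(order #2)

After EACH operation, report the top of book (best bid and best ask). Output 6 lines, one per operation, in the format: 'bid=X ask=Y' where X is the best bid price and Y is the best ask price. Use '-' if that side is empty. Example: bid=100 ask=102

After op 1 [order #1] limit_sell(price=100, qty=10): fills=none; bids=[-] asks=[#1:10@100]
After op 2 [order #2] limit_sell(price=103, qty=4): fills=none; bids=[-] asks=[#1:10@100 #2:4@103]
After op 3 [order #3] limit_buy(price=102, qty=7): fills=#3x#1:7@100; bids=[-] asks=[#1:3@100 #2:4@103]
After op 4 cancel(order #1): fills=none; bids=[-] asks=[#2:4@103]
After op 5 cancel(order #1): fills=none; bids=[-] asks=[#2:4@103]
After op 6 cancel(order #2): fills=none; bids=[-] asks=[-]

Answer: bid=- ask=100
bid=- ask=100
bid=- ask=100
bid=- ask=103
bid=- ask=103
bid=- ask=-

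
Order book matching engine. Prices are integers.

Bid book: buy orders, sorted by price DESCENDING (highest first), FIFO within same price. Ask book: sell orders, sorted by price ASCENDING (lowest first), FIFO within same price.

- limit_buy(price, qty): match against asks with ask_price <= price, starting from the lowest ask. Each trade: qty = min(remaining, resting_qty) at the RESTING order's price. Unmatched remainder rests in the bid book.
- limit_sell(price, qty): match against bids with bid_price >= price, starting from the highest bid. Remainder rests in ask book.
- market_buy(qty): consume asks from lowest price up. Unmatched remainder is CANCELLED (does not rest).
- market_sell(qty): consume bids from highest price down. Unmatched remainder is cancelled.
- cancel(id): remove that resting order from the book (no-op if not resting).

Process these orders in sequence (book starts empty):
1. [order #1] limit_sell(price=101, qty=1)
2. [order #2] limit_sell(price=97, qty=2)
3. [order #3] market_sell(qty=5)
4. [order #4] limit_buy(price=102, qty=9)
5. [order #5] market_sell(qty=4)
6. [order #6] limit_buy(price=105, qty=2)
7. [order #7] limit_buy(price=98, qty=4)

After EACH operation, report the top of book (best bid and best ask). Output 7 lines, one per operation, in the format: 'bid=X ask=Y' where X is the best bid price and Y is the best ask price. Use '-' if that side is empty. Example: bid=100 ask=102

After op 1 [order #1] limit_sell(price=101, qty=1): fills=none; bids=[-] asks=[#1:1@101]
After op 2 [order #2] limit_sell(price=97, qty=2): fills=none; bids=[-] asks=[#2:2@97 #1:1@101]
After op 3 [order #3] market_sell(qty=5): fills=none; bids=[-] asks=[#2:2@97 #1:1@101]
After op 4 [order #4] limit_buy(price=102, qty=9): fills=#4x#2:2@97 #4x#1:1@101; bids=[#4:6@102] asks=[-]
After op 5 [order #5] market_sell(qty=4): fills=#4x#5:4@102; bids=[#4:2@102] asks=[-]
After op 6 [order #6] limit_buy(price=105, qty=2): fills=none; bids=[#6:2@105 #4:2@102] asks=[-]
After op 7 [order #7] limit_buy(price=98, qty=4): fills=none; bids=[#6:2@105 #4:2@102 #7:4@98] asks=[-]

Answer: bid=- ask=101
bid=- ask=97
bid=- ask=97
bid=102 ask=-
bid=102 ask=-
bid=105 ask=-
bid=105 ask=-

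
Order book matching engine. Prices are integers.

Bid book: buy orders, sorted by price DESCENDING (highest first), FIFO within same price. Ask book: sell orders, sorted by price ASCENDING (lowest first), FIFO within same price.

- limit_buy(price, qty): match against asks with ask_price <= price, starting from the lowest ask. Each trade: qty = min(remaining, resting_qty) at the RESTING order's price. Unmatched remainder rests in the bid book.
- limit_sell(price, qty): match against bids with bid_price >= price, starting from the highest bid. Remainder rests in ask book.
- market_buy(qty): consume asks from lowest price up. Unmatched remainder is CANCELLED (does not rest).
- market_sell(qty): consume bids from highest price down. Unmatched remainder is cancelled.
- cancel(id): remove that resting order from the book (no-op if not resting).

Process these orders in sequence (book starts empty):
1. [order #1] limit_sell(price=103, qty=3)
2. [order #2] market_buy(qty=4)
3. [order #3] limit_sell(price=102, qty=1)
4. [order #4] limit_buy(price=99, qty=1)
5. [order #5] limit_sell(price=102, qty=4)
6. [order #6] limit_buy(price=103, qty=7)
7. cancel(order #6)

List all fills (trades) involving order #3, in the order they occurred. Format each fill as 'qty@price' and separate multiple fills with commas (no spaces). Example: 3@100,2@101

After op 1 [order #1] limit_sell(price=103, qty=3): fills=none; bids=[-] asks=[#1:3@103]
After op 2 [order #2] market_buy(qty=4): fills=#2x#1:3@103; bids=[-] asks=[-]
After op 3 [order #3] limit_sell(price=102, qty=1): fills=none; bids=[-] asks=[#3:1@102]
After op 4 [order #4] limit_buy(price=99, qty=1): fills=none; bids=[#4:1@99] asks=[#3:1@102]
After op 5 [order #5] limit_sell(price=102, qty=4): fills=none; bids=[#4:1@99] asks=[#3:1@102 #5:4@102]
After op 6 [order #6] limit_buy(price=103, qty=7): fills=#6x#3:1@102 #6x#5:4@102; bids=[#6:2@103 #4:1@99] asks=[-]
After op 7 cancel(order #6): fills=none; bids=[#4:1@99] asks=[-]

Answer: 1@102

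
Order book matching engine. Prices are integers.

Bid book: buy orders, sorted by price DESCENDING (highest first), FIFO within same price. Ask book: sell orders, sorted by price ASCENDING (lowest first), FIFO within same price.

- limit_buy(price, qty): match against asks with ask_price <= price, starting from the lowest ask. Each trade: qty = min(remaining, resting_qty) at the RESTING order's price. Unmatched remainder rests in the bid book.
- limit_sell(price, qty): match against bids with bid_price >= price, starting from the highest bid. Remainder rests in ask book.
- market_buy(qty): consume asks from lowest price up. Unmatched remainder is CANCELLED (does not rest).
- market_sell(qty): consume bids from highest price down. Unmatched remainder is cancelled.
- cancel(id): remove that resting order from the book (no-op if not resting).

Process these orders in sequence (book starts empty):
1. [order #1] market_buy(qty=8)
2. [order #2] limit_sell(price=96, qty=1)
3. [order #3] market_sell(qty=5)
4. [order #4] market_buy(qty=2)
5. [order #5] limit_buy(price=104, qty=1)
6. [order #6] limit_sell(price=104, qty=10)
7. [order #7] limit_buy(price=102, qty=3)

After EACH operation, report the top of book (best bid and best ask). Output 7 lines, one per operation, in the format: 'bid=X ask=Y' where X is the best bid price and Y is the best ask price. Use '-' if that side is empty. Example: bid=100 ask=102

Answer: bid=- ask=-
bid=- ask=96
bid=- ask=96
bid=- ask=-
bid=104 ask=-
bid=- ask=104
bid=102 ask=104

Derivation:
After op 1 [order #1] market_buy(qty=8): fills=none; bids=[-] asks=[-]
After op 2 [order #2] limit_sell(price=96, qty=1): fills=none; bids=[-] asks=[#2:1@96]
After op 3 [order #3] market_sell(qty=5): fills=none; bids=[-] asks=[#2:1@96]
After op 4 [order #4] market_buy(qty=2): fills=#4x#2:1@96; bids=[-] asks=[-]
After op 5 [order #5] limit_buy(price=104, qty=1): fills=none; bids=[#5:1@104] asks=[-]
After op 6 [order #6] limit_sell(price=104, qty=10): fills=#5x#6:1@104; bids=[-] asks=[#6:9@104]
After op 7 [order #7] limit_buy(price=102, qty=3): fills=none; bids=[#7:3@102] asks=[#6:9@104]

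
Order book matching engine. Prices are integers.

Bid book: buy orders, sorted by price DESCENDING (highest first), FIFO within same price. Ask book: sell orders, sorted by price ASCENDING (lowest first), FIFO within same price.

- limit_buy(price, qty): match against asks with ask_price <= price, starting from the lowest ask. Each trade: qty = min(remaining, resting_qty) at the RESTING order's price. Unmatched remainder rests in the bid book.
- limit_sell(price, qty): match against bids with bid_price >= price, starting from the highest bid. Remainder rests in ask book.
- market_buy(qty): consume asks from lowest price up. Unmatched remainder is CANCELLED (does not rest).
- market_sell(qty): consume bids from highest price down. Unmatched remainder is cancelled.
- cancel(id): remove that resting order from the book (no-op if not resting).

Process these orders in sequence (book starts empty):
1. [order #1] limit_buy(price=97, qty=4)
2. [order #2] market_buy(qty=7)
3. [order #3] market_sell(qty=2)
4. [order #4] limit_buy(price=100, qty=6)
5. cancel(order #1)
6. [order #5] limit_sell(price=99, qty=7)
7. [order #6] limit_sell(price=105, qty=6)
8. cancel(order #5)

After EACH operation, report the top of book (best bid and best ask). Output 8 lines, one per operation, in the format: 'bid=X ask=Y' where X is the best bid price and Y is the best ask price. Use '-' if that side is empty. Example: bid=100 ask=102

After op 1 [order #1] limit_buy(price=97, qty=4): fills=none; bids=[#1:4@97] asks=[-]
After op 2 [order #2] market_buy(qty=7): fills=none; bids=[#1:4@97] asks=[-]
After op 3 [order #3] market_sell(qty=2): fills=#1x#3:2@97; bids=[#1:2@97] asks=[-]
After op 4 [order #4] limit_buy(price=100, qty=6): fills=none; bids=[#4:6@100 #1:2@97] asks=[-]
After op 5 cancel(order #1): fills=none; bids=[#4:6@100] asks=[-]
After op 6 [order #5] limit_sell(price=99, qty=7): fills=#4x#5:6@100; bids=[-] asks=[#5:1@99]
After op 7 [order #6] limit_sell(price=105, qty=6): fills=none; bids=[-] asks=[#5:1@99 #6:6@105]
After op 8 cancel(order #5): fills=none; bids=[-] asks=[#6:6@105]

Answer: bid=97 ask=-
bid=97 ask=-
bid=97 ask=-
bid=100 ask=-
bid=100 ask=-
bid=- ask=99
bid=- ask=99
bid=- ask=105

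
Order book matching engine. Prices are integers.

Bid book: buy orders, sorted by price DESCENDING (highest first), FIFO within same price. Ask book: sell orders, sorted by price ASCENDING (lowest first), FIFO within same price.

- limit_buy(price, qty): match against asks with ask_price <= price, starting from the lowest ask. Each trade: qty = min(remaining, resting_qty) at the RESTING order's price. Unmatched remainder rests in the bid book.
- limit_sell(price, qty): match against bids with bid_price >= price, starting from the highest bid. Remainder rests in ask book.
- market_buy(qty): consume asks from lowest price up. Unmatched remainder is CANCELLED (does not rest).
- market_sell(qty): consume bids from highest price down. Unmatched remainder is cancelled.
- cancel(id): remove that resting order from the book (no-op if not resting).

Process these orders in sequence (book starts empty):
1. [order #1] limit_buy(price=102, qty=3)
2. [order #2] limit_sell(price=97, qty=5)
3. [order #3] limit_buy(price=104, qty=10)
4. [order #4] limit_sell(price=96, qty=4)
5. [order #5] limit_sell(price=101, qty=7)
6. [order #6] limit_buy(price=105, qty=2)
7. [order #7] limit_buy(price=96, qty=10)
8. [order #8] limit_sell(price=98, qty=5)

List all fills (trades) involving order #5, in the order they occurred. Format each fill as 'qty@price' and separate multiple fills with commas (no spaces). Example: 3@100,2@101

After op 1 [order #1] limit_buy(price=102, qty=3): fills=none; bids=[#1:3@102] asks=[-]
After op 2 [order #2] limit_sell(price=97, qty=5): fills=#1x#2:3@102; bids=[-] asks=[#2:2@97]
After op 3 [order #3] limit_buy(price=104, qty=10): fills=#3x#2:2@97; bids=[#3:8@104] asks=[-]
After op 4 [order #4] limit_sell(price=96, qty=4): fills=#3x#4:4@104; bids=[#3:4@104] asks=[-]
After op 5 [order #5] limit_sell(price=101, qty=7): fills=#3x#5:4@104; bids=[-] asks=[#5:3@101]
After op 6 [order #6] limit_buy(price=105, qty=2): fills=#6x#5:2@101; bids=[-] asks=[#5:1@101]
After op 7 [order #7] limit_buy(price=96, qty=10): fills=none; bids=[#7:10@96] asks=[#5:1@101]
After op 8 [order #8] limit_sell(price=98, qty=5): fills=none; bids=[#7:10@96] asks=[#8:5@98 #5:1@101]

Answer: 4@104,2@101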